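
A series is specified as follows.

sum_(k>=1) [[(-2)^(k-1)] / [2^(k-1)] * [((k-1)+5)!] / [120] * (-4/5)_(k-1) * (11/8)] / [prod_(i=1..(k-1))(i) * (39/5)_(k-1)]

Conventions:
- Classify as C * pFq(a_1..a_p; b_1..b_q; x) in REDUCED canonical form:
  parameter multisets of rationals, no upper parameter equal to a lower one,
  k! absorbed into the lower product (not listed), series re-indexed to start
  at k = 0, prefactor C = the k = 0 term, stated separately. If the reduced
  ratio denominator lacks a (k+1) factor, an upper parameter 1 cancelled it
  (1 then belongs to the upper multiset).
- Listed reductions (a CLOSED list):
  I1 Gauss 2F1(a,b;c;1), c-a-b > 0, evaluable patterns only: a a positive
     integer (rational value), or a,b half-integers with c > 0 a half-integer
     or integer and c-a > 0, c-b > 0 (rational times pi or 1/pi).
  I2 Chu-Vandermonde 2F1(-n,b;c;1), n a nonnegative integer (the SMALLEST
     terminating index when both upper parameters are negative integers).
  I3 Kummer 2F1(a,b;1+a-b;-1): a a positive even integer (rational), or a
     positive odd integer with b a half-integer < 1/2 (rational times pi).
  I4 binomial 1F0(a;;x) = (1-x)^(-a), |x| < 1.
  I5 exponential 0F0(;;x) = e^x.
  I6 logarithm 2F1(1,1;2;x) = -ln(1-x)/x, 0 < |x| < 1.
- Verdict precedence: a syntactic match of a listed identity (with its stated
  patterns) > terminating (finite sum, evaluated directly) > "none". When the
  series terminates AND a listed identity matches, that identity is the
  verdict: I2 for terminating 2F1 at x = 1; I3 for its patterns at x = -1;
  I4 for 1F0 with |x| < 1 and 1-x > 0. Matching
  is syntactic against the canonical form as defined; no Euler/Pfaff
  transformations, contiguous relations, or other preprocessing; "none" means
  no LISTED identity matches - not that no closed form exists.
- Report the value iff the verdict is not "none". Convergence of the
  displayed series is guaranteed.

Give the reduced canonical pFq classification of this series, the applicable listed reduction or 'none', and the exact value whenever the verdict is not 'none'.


Structural cue: x = (-1) and the two k-th powers (C = 11/8) combine into one argument.
Ratio: r(k) = (-1) * (k-4/5) (k+6) / [(k+39/5) (k+1)] - rational in k. x = (-1); t_0 = 11/8; negate the roots.

With C = 11/8: the canonical form is 2F1(-4/5, 6; 39/5; -1). Verdict at x = -1: the Kummer evaluation I3 matches (x = -1; c = 39/5 equals 1+a-b for upper {-4/5, 6}: listed pattern). Value: 5423/2500.


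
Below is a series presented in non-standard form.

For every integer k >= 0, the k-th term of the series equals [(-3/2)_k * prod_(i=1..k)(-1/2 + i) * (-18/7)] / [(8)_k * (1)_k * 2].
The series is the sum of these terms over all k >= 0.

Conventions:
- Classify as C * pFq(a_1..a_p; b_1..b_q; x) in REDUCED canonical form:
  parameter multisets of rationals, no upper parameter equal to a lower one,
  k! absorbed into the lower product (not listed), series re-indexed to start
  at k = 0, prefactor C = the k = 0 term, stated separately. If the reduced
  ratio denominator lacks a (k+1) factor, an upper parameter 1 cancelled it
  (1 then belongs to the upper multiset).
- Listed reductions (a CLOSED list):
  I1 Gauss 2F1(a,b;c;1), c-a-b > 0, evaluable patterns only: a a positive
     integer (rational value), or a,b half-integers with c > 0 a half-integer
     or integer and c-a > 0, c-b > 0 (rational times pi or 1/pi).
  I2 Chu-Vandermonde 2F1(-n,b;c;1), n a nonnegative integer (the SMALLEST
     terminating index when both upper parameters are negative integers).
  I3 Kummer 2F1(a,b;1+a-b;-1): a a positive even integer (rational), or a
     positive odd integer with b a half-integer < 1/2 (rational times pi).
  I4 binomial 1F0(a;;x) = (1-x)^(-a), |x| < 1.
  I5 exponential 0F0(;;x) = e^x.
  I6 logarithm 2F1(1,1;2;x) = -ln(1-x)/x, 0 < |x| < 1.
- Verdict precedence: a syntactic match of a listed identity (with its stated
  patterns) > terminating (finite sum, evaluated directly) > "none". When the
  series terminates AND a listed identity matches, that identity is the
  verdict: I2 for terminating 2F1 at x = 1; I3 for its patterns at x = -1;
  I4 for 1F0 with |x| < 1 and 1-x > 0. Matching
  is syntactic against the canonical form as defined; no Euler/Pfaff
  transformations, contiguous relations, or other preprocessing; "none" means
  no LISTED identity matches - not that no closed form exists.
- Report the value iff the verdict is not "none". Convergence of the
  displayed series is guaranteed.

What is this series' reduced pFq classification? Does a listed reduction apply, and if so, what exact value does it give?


Reduced: x = 1, 2F1, upper = {-3/2, 1/2}, lower = {8}, C = -9/7. Verdict at x = 1: Gauss (I1, half-integer pattern) matches (x = 1; upper {-3/2, 1/2} half-integers, c = 8 in the evaluable pattern). Value: (-134217728/36501465) / pi.

Key observation: x = 1 and the constant factors (C = -9/7) combine into one prefactor.
Adjacent-term ratio: r(k) = 1 * (k-3/2) (k+1/2) / [(k+8) (k+1)] ; factor over Q: parameters, x = 1, and C = -9/7.


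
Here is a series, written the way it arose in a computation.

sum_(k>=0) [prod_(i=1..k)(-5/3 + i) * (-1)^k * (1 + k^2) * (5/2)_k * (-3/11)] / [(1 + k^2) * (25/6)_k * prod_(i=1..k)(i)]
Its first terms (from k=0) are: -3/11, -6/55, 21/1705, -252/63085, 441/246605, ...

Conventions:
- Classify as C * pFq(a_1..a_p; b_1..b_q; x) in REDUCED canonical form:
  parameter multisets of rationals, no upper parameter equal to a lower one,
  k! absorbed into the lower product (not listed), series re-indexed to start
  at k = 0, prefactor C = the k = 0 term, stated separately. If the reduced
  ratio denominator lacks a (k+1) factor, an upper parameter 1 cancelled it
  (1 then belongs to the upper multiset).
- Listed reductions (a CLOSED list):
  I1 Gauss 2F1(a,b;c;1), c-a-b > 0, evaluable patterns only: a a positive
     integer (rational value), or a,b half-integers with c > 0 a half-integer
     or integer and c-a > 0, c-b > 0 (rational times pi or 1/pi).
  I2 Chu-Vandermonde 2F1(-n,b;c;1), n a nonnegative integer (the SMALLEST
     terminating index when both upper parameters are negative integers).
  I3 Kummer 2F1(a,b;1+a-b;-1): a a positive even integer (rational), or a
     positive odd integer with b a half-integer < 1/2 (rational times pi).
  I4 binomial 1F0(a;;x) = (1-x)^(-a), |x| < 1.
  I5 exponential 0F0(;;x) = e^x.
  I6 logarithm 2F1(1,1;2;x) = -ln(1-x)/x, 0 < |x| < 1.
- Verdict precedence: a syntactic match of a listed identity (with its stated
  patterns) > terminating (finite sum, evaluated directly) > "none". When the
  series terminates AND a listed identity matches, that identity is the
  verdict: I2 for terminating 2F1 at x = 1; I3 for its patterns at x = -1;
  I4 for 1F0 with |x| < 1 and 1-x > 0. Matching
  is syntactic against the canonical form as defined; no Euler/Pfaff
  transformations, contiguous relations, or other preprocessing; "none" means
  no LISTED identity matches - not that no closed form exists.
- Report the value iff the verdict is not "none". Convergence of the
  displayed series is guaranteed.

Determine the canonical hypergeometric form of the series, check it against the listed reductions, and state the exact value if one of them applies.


Key step: t_0 = -3/11 here, and the factor k^2 + 1 cancels (top and bottom), leaving C = -3/11.
Term ratio: r(k) = (-1) * (k-2/3) (k+5/2) / [(k+25/6) (k+1)] - rational in k, leading ratio (-1); with t_0 = -3/11, classification follows.

Prefactor -3/11, argument -1: 2F1 with upper {-2/3, 5/2} over lower {25/6}. Verdict: none. No listed pattern accepts 2F1(-2/3, 5/2; 25/6; -1).


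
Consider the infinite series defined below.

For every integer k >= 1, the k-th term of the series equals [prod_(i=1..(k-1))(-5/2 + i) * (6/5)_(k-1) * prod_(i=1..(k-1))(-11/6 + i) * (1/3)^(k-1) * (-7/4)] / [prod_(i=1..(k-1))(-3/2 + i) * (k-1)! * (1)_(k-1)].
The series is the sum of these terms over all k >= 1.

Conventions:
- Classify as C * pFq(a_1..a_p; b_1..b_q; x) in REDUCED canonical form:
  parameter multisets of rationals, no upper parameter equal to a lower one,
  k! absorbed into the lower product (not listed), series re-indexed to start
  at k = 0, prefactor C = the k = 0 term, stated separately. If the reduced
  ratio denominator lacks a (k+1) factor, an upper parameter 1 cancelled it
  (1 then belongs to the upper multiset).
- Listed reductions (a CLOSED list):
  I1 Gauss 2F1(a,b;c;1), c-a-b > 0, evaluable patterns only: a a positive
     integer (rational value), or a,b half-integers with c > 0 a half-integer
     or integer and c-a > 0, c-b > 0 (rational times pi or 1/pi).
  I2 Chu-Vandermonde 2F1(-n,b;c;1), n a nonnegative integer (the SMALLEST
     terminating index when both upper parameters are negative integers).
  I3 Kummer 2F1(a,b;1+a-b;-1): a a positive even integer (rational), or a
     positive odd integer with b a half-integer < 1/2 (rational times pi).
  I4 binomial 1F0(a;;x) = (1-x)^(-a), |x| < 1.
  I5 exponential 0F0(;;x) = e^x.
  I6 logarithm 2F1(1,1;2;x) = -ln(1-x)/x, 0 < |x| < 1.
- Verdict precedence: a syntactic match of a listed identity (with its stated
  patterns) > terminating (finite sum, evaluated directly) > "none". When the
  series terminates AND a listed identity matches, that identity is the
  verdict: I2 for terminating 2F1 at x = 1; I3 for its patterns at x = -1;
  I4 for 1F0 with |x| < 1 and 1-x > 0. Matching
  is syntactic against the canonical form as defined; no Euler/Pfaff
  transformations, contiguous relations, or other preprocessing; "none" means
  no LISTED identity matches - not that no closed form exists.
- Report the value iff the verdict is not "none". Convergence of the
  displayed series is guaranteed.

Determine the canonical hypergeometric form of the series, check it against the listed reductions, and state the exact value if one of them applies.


At argument 1/3: a 3F2 with upper {-3/2, -5/6, 6/5}, lower {-1/2, 1}, scaled by C = -7/4. Verdict: none. No listed pattern accepts 3F2(-3/2, -5/6, 6/5; -1/2, 1; 1/3).

Key observation: from the first term -7/4: the running product (prefactor -7/4) telescopes to a rising factorial.
Step ratio: r(k) = (1/3) * (k-3/2) (k-5/6) (k+6/5) / [(k-1/2) (k+1) (k+1)] ; factor over Q: parameters, x = (1/3), and C = -7/4.


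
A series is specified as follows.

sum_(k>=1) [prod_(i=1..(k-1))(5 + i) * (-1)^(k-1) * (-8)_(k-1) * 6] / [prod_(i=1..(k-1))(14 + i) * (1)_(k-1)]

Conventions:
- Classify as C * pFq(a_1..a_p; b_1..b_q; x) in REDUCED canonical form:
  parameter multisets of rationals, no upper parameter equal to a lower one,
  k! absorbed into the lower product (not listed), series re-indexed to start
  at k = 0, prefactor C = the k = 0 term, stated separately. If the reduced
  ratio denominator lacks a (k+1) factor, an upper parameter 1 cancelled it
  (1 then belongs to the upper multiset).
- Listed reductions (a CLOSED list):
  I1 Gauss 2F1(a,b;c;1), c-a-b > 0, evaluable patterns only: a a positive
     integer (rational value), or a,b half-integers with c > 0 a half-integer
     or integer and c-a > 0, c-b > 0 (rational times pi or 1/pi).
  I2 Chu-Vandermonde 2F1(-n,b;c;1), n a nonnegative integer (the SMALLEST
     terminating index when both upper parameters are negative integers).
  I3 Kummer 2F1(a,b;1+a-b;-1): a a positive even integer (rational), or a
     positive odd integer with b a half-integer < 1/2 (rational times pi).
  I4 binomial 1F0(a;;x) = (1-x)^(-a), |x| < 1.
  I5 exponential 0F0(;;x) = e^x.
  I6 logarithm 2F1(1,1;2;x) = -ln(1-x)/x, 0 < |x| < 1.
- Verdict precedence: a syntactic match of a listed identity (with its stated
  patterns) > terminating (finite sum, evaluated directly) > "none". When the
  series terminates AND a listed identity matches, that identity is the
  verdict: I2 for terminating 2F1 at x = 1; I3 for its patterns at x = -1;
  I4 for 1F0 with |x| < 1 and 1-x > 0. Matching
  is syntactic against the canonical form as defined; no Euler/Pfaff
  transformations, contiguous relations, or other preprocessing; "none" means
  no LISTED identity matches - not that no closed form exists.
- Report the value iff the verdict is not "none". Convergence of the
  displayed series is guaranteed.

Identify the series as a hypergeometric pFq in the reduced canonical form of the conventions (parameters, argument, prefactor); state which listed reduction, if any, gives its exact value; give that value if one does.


First insight: t_0 = 6 here, and the lower running product (C = 6, x = -1) is a rising factorial.
Term ratio: r(k) = (-1) * (k-8) (k+6) / [(k+15) (k+1)] - poly over poly, x = (-1) from leading terms; C = 6 at k = 0.

With C = 6: the canonical form is 2F1(-8, 6; 15; -1). Verdict: this is Kummer's theorem (I3) (x = -1; c = 15 equals 1+a-b for upper {-8, 6}: listed pattern). Value: 546/5.


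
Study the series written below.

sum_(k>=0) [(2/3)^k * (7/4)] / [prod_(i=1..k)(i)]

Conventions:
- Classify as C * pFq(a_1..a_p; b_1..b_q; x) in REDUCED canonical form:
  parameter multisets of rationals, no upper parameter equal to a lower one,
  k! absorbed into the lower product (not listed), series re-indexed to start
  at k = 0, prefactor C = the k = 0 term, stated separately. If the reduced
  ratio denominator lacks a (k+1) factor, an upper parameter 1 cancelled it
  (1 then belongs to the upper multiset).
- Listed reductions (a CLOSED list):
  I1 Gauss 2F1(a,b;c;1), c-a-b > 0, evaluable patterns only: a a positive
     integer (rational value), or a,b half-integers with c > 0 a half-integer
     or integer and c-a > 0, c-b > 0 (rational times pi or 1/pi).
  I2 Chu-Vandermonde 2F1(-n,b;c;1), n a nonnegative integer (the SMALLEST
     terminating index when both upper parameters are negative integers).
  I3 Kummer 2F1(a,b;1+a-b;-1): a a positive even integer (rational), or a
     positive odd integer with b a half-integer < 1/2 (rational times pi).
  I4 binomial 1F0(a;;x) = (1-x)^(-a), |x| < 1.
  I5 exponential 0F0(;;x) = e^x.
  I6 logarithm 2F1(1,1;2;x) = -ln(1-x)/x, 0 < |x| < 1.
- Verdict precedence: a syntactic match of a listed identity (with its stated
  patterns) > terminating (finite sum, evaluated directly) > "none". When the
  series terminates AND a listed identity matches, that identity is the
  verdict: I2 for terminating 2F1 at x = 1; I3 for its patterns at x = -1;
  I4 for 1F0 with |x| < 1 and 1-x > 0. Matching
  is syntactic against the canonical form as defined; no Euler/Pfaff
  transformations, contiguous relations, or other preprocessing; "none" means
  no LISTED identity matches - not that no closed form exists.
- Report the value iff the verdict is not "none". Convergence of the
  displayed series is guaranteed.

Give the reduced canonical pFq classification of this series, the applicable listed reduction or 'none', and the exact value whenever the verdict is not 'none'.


Classification (C = 7/4): 0F0 with upper {-}, lower {-}, argument x = 2/3. Verdict (x = 2/3): the I5 exponential reduction applies (the 0F0 exponential series at x = 2/3). Sum: (7/4) * e^(2/3).

Key step: x = (2/3) and the product of the first k integers (prefactor 7/4) is k!.
Ratio: r(k) = (2/3) * 1 / [(k+1)] ; factor over Q: parameters, x = (2/3), and C = 7/4.


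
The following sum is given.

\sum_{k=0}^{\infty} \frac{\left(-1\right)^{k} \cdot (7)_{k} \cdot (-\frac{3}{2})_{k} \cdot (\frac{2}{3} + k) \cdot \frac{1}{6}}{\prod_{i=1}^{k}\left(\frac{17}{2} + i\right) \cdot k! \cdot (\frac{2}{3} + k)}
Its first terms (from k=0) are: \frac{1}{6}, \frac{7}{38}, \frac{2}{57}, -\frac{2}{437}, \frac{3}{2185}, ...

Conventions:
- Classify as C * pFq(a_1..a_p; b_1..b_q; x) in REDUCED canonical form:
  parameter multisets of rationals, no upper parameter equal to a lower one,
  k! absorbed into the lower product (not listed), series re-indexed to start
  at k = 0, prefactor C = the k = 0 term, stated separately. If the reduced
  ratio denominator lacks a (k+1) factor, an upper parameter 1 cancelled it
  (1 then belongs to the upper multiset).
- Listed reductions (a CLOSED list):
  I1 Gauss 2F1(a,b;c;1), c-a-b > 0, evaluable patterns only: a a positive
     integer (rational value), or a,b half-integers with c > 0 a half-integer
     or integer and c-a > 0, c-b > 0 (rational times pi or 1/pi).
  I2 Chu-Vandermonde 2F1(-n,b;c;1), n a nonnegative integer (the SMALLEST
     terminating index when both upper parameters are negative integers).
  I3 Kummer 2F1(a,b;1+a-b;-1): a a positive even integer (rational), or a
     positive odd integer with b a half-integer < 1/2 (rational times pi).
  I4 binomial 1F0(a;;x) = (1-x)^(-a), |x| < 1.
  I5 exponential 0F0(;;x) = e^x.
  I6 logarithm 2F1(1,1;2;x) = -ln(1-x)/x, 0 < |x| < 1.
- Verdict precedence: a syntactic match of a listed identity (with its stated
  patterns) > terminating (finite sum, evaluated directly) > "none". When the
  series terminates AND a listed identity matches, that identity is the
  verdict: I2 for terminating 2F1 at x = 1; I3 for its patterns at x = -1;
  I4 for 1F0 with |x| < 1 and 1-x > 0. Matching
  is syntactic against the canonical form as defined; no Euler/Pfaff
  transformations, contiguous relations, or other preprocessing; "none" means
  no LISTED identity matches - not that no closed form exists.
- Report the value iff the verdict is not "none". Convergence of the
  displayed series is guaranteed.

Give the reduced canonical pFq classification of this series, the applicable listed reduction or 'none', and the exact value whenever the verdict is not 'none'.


Prefactor \frac{1}{6}, argument -1: 2F1 with upper {-\frac{3}{2}, 7} over lower {\frac{19}{2}}. Verdict (x = -1): Kummer's theorem (I3) applies (x = -1; c = \frac{19}{2} equals 1+a-b for upper {-\frac{3}{2}, 7}: listed pattern). Hence: \frac{255255}{2097152} \cdot \pi.

Key step: t_0 = \frac{1}{6} here, and the lower running product (prefactor 1/6) is a rising factorial.
Step ratio: r(k) = -1 * (k-\frac{3}{2}) (k+7) / [(k+\frac{19}{2}) (k+1)] - poly over poly, x = -1 from leading terms; C = \frac{1}{6} at k = 0.


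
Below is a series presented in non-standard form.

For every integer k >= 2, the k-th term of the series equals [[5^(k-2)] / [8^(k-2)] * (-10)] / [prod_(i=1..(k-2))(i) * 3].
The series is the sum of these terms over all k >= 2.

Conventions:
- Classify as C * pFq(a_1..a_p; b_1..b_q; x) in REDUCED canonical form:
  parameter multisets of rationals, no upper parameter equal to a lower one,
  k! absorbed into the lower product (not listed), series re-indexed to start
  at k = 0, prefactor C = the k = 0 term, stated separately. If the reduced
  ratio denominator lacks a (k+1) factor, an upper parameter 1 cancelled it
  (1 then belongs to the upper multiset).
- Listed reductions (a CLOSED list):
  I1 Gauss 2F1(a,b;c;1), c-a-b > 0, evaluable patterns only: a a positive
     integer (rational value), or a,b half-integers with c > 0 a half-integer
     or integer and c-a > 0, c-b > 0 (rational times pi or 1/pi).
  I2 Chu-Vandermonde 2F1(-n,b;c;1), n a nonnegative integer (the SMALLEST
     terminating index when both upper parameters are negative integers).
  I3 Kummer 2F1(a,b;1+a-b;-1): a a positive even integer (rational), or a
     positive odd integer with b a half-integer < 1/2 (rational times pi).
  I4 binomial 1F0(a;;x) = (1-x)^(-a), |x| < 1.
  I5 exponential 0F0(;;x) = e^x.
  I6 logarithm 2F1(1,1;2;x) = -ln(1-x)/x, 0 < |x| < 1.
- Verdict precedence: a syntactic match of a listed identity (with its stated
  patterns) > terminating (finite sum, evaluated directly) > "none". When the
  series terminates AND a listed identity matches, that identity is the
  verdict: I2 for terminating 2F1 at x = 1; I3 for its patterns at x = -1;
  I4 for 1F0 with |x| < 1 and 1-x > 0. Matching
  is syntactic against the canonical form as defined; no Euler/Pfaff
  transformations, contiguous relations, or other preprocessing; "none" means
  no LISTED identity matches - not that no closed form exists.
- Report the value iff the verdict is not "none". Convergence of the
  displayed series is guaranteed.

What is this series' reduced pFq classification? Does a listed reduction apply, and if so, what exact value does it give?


Canonical form: C = -10/3 times 0F0 with upper {-}, lower {-}, x = 5/8. Verdict: the I5 exponential reduction matches (the 0F0 exponential series at x = 5/8). Hence: (-10/3) * e^(5/8).

Key observation: from the first term -10/3: the constant factors (C = -10/3) combine into one prefactor.
Step ratio: r(k) = (5/8) * 1 / [(k+1)] - rational in k, leading ratio (5/8); with t_0 = -10/3, classification follows.


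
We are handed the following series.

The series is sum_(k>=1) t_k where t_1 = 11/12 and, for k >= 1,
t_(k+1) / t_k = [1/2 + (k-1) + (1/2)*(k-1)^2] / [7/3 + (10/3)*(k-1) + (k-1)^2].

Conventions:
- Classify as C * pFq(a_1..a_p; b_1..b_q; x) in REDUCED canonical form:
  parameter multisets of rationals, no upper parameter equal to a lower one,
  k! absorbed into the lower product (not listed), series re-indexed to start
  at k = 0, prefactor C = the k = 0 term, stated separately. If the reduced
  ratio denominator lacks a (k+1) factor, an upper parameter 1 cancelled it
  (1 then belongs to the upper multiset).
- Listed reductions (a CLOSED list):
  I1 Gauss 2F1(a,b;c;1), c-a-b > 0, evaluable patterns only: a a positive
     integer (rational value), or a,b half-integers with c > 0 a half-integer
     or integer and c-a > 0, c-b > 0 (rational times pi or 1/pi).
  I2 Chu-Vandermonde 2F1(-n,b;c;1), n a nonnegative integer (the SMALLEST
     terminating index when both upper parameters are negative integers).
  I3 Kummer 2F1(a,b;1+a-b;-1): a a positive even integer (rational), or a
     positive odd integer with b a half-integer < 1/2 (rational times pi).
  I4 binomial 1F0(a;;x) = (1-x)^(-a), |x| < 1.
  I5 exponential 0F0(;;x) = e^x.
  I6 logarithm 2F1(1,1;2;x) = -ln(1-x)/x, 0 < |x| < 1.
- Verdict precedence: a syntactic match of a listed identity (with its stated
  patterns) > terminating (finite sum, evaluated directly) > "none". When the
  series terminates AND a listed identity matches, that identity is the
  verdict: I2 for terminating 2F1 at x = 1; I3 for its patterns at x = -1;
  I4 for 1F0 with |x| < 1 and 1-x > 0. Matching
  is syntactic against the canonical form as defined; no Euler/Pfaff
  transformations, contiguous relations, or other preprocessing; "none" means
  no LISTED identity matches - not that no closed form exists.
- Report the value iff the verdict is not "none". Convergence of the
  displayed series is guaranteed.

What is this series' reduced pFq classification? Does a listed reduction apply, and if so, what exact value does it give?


The series (x = 1/2) is 2F1: upper {1, 1}, lower {7/3}, prefactor 11/12. Verdict: none - at argument 1/2 the multisets {1, 1} ; {7/3} match no listed identity.

First insight: with t_0 = 11/12, factor the ratio over Q (C = 11/12, x = 1/2): negated roots = parameters.
Term ratio: r(k) = (1/2) * (k+1) (k+1) / [(k+7/3) (k+1)] - rational in k, leading ratio (1/2); with t_0 = 11/12, classification follows.


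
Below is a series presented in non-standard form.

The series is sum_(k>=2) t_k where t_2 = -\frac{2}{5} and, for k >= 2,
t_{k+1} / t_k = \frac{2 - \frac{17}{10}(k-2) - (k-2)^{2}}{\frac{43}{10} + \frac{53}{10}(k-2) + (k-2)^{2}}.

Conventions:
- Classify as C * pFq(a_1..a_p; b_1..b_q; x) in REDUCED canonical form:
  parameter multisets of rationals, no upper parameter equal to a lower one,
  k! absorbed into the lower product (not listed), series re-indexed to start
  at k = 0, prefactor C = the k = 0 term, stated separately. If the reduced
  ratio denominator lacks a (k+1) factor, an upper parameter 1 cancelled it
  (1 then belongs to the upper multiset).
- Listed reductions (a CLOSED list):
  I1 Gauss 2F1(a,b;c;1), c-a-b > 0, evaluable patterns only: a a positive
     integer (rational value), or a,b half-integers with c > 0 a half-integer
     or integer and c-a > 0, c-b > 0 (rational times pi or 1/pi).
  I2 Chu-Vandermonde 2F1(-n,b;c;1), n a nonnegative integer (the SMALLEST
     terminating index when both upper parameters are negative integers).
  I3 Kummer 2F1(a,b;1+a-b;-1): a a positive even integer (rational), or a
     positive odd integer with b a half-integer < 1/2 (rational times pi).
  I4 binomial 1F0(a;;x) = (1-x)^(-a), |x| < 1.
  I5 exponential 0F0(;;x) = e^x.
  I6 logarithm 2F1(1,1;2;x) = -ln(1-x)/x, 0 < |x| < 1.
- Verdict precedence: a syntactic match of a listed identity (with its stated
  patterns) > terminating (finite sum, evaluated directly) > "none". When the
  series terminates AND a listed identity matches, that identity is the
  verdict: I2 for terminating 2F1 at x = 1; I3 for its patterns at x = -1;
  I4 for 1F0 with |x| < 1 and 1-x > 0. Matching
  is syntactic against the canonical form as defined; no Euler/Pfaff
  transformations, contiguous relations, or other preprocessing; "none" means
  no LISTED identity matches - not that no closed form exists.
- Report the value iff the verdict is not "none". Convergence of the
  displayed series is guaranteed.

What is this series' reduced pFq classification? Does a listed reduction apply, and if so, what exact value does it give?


Reduced: x = -1, 2F1, upper = {-\frac{4}{5}, \frac{5}{2}}, lower = {\frac{43}{10}}, C = -\frac{2}{5}. Verdict: none here - no I1-I6 shape fits x = -1 with lower {\frac{43}{10}}.

Structural cue: with t_0 = -\frac{2}{5}, the expanded ratio factors over Q; C = -2/5, x = -1, roots give parameters.
Adjacent-term ratio: r(k) = -1 * (k-\frac{4}{5}) (k+\frac{5}{2}) / [(k+\frac{43}{10}) (k+1)] - rational in k. x = -1; t_0 = -\frac{2}{5}; negate the roots.


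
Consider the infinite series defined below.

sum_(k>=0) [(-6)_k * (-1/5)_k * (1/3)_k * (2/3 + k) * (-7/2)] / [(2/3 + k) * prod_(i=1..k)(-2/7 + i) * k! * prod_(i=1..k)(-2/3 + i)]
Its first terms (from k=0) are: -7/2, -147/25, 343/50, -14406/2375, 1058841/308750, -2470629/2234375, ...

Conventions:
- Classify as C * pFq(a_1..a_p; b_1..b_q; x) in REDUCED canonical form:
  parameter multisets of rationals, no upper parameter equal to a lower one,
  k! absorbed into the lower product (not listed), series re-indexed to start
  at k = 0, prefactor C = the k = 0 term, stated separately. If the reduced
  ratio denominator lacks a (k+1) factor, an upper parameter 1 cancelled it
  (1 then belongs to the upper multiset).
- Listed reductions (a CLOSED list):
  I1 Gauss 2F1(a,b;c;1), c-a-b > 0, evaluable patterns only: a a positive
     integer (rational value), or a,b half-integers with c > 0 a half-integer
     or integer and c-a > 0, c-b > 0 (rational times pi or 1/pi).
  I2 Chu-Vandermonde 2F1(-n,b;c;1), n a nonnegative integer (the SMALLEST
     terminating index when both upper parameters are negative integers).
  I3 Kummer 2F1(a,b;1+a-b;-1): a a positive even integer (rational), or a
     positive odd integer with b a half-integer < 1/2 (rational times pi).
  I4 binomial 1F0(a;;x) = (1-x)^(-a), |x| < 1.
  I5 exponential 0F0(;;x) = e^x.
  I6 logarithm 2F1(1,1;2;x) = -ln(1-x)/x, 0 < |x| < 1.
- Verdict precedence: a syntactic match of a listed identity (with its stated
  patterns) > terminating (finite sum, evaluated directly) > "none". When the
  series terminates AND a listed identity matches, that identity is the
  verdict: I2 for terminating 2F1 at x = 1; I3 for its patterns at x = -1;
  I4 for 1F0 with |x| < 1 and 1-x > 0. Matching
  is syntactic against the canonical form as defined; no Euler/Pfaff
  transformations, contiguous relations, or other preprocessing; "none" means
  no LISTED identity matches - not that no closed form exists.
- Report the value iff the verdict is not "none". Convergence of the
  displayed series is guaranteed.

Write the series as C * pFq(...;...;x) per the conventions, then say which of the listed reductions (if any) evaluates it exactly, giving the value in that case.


Classification (C = -7/2): 2F1 with upper {-6, -1/5}, lower {5/7}, argument x = 1. Verdict: this is Vandermonde's identity (I2) (terminating 2F1 at x = 1 with n = 6, b = -1/5, c = 5/7). Sum: -6481714134/1061328125.

Key step: from the first term -7/2: the lower running product (C = -7/2) is a rising factorial.
Adjacent-term ratio: r(k) = 1 * (k-6) (k-1/5) / [(k+5/7) (k+1)] - rational; roots negated = parameters, x = 1, C = -7/2.


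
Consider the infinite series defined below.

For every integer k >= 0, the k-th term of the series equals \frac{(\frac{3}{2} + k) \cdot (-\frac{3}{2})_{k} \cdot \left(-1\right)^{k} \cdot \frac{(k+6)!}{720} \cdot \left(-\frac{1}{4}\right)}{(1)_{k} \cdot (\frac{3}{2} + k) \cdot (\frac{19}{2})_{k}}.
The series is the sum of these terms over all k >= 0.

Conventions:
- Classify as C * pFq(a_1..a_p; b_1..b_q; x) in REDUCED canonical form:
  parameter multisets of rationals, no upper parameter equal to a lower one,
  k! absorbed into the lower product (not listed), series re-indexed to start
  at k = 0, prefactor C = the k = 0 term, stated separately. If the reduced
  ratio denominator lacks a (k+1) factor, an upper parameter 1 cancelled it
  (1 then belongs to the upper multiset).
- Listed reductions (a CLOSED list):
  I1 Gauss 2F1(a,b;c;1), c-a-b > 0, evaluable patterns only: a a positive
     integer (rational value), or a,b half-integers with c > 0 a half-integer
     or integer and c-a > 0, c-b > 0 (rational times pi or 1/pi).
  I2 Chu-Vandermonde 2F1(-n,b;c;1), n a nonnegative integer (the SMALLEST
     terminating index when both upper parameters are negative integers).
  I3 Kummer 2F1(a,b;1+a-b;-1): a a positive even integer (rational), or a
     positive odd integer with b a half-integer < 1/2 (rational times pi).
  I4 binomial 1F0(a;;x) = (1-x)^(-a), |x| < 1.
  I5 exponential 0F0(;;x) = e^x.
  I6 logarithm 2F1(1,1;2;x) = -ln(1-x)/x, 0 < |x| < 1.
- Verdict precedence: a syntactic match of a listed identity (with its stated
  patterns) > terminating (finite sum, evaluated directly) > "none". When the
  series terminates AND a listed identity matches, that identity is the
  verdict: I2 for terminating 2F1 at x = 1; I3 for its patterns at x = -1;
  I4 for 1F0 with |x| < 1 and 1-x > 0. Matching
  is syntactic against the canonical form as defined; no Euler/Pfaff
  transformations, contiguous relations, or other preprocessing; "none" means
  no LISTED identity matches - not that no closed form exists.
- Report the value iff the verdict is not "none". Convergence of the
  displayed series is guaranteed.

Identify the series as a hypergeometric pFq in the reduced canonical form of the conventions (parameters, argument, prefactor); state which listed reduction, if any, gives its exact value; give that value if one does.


Reduced: x = -1, 2F1, upper = {-\frac{3}{2}, 7}, lower = {\frac{19}{2}}, C = -\frac{1}{4}. Verdict (x = -1): Kummer (I3) applies (x = -1; c = \frac{19}{2} equals 1+a-b for upper {-\frac{3}{2}, 7}: listed pattern). Hence: \left(-\frac{765765}{4194304}\right) \cdot \pi.

Key step: with t_0 = -\frac{1}{4}, (1)_k (C = -1/4, x = -1) is k! itself.
Adjacent-term ratio: r(k) = -1 * (k-\frac{3}{2}) (k+7) / [(k+\frac{19}{2}) (k+1)] - rational in k, leading ratio -1; with t_0 = -\frac{1}{4}, classification follows.


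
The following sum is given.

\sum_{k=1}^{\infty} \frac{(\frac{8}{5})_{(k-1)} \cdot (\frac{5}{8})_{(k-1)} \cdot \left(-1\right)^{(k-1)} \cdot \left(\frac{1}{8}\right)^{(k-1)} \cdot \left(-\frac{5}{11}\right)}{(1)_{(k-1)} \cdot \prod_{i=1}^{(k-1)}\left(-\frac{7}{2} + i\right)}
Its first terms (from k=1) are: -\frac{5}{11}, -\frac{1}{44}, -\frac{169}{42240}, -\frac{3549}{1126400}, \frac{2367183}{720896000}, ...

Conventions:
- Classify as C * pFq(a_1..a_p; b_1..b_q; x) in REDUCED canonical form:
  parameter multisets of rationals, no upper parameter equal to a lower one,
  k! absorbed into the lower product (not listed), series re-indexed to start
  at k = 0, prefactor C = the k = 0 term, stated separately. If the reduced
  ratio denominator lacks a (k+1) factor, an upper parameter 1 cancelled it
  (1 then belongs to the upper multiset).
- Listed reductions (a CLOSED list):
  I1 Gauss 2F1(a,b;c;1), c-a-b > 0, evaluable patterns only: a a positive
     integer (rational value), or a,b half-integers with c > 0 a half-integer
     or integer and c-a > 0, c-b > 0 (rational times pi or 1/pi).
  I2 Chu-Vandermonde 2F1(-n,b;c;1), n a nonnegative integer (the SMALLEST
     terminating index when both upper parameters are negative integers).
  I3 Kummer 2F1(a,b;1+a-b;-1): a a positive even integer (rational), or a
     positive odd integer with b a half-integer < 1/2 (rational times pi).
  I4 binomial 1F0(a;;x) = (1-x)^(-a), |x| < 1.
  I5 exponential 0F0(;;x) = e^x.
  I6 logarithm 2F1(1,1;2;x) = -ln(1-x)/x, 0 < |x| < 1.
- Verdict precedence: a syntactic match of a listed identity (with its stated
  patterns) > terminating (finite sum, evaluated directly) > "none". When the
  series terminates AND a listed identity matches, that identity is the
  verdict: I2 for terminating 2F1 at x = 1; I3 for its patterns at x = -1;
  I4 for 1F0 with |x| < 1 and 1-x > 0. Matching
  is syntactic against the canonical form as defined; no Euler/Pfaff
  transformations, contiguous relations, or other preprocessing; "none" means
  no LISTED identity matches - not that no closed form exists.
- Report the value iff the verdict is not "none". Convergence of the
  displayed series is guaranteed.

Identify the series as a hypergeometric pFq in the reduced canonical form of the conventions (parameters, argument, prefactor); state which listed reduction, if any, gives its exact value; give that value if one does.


This is -\frac{5}{11} * 2F1(\frac{5}{8}, \frac{8}{5}; -\frac{5}{2}; -\frac{1}{8}) in reduced canonical form. Verdict: none (x = -\frac{1}{8}): each listed identity misses the multisets {\frac{5}{8}, \frac{8}{5}} ; {-\frac{5}{2}}.

The tell: from the first term -\frac{5}{11}: the (-1)^k factor (prefactor -5/11) folds into the argument's sign.
Step ratio: r(k) = -\frac{1}{8} * (k+\frac{5}{8}) (k+\frac{8}{5}) / [(k-\frac{5}{2}) (k+1)] - poly over poly, x = -\frac{1}{8} from leading terms; C = -\frac{5}{11} at k = 0.


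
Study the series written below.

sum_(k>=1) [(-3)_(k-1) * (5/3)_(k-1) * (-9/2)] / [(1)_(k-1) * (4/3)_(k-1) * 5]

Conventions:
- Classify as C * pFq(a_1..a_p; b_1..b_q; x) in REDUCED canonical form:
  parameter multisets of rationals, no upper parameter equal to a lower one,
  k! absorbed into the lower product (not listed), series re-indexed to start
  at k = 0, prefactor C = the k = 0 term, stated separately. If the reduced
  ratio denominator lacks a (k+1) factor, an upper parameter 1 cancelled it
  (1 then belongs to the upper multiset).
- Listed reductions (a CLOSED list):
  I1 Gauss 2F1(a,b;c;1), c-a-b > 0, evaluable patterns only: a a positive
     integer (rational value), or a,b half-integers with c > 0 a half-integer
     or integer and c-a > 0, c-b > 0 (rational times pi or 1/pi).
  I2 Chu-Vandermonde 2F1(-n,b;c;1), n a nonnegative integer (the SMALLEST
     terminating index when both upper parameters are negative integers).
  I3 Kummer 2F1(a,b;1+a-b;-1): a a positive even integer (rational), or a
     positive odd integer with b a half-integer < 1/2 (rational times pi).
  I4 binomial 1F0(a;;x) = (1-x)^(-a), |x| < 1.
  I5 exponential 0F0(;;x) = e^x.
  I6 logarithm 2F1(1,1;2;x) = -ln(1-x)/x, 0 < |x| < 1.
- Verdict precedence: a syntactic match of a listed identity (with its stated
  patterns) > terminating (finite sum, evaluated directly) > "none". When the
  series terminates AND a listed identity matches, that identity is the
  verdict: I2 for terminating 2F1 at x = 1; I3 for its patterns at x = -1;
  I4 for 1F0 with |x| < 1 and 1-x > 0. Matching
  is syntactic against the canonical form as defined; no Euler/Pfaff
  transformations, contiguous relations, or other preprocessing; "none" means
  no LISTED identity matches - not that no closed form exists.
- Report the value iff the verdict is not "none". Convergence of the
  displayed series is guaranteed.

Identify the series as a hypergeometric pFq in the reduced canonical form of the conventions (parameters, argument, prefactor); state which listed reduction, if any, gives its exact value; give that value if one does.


With C = -9/10: the canonical form is 2F1(-3, 5/3; 4/3; 1). Verdict: this is Chu-Vandermonde (I2) (terminating 2F1 at x = 1 with n = 3, b = 5/3, c = 4/3). Its exact value is 9/280.

First insight: x = 1 and (1)_k (C = -9/10, x = 1) is k! itself.
Term ratio: r(k) = 1 * (k-3) (k+5/3) / [(k+4/3) (k+1)] - rational in k. x = 1; t_0 = -9/10; negate the roots.


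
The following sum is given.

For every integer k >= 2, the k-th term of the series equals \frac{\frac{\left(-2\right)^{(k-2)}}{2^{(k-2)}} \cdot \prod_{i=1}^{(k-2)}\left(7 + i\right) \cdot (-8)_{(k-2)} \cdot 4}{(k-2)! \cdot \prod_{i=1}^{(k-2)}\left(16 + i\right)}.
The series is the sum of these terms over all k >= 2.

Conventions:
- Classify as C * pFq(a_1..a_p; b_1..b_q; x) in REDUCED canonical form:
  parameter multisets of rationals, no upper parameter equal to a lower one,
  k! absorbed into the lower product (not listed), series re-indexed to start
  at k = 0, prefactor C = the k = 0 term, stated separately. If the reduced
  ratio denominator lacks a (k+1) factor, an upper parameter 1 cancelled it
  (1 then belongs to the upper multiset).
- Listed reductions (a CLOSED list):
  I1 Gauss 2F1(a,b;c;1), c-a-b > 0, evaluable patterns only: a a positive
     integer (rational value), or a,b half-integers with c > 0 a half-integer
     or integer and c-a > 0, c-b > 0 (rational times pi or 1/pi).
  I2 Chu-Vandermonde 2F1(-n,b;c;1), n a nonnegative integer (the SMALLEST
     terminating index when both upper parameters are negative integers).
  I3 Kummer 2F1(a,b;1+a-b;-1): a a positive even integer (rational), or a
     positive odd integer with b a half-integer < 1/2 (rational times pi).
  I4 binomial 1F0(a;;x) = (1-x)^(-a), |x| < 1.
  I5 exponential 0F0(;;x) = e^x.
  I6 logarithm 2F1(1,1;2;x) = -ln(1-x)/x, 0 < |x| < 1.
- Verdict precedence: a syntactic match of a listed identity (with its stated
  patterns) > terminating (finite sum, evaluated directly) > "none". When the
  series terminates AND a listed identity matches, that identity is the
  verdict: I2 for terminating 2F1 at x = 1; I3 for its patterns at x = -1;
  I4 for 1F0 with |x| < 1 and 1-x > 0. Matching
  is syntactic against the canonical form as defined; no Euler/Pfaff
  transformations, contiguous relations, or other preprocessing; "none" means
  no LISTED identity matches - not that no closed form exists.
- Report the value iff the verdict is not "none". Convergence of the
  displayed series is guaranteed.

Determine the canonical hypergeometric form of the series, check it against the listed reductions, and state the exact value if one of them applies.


x = -1 here; the reduced form reads 2F1, upper {-8, 8}, lower {17}, C = 4. Verdict: the Kummer evaluation I3 fires (x = -1; c = 17 equals 1+a-b for upper {-8, 8}: listed pattern). Value: 104.

The tell: t_0 = 4 here, and the running product (prefactor 4) telescopes to a rising factorial.
Adjacent-term ratio: r(k) = -1 * (k-8) (k+8) / [(k+17) (k+1)] ; factor over Q: parameters, x = -1, and C = 4.


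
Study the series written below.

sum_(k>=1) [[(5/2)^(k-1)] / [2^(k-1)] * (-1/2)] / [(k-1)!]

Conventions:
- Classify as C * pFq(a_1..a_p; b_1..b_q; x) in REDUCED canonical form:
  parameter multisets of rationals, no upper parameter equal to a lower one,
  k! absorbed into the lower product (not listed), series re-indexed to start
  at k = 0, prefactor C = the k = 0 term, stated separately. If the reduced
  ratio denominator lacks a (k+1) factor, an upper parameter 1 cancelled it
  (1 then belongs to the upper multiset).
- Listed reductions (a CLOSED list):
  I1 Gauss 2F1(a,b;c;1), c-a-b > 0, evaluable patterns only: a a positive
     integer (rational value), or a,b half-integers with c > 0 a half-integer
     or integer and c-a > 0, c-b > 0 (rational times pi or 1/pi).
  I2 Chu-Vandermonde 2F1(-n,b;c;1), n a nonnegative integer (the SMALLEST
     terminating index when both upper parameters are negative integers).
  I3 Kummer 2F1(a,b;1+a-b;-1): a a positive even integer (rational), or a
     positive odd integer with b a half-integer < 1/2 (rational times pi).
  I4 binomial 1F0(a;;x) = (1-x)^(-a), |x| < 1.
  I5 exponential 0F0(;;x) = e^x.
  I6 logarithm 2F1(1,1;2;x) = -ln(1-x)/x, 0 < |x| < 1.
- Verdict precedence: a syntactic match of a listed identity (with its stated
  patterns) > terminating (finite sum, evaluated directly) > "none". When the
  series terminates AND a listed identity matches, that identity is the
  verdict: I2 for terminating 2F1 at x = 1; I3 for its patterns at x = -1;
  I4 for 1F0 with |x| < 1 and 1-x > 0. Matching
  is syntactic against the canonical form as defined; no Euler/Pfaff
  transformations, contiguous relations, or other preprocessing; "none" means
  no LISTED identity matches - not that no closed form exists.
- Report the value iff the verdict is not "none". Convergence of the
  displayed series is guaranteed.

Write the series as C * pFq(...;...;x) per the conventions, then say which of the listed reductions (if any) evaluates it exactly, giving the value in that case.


Canonical form: C = -1/2 times 0F0 with upper {-}, lower {-}, x = 5/4. Verdict: this is the exponential series (I5) (the 0F0 exponential series at x = 5/4). Exact value: (-1/2) * e^(5/4).

The tell: t_0 being -1/2, the two k-th powers (prefactor -1/2) combine into one argument.
Term ratio: r(k) = (5/4) * 1 / [(k+1)] - poly over poly, x = (5/4) from leading terms; C = -1/2 at k = 0.
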